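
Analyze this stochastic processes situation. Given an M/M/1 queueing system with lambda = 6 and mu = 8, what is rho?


rho = lambda/mu
= 6/8
= 0.7500

0.7500


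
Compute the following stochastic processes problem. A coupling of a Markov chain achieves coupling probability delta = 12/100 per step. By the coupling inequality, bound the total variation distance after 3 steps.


TV distance bound <= (1-delta)^n
= (1 - 0.1200)^3
= 0.8800^3
= 0.6815

0.6815


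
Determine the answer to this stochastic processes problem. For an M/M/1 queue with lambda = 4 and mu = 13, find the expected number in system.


rho = 4/13 = 0.3077
L = rho/(1-rho)
= 0.3077/0.6923
= 0.4444

0.4444


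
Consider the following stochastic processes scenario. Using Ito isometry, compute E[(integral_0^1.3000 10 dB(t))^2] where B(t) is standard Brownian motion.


By Ito isometry: E[(int f dB)^2] = int f^2 dt
= 10^2 * 1.3000
= 100 * 1.3000 = 130.0000

130.0000


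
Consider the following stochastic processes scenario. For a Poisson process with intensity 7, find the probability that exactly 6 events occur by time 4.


P(N(t)=k) = (lambda*t)^k * exp(-lambda*t) / k!
lambda*t = 28
= 28^6 * exp(-28) / 6!
= 481890304 * 6.9144e-13 / 720
= 4.6278e-07

4.6278e-07


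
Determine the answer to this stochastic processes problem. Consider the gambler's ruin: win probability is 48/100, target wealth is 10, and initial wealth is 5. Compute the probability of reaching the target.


Gambler's ruin formula:
r = q/p = 0.5200/0.4800 = 1.0833
P(win) = (1 - r^i)/(1 - r^N)
= (1 - 1.0833^5)/(1 - 1.0833^10)
= 0.4013

0.4013


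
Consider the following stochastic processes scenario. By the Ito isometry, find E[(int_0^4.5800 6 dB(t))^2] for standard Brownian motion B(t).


By Ito isometry: E[(int f dB)^2] = int f^2 dt
= 6^2 * 4.5800
= 36 * 4.5800 = 164.8800

164.8800


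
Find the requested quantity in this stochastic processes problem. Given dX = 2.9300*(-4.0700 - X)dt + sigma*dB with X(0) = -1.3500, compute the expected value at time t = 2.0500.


E[X(t)] = mu + (X(0) - mu)*exp(-theta*t)
= -4.0700 + (-1.3500 - -4.0700)*exp(-2.9300*2.0500)
= -4.0700 + 2.7200 * 0.0025
= -4.0633

-4.0633


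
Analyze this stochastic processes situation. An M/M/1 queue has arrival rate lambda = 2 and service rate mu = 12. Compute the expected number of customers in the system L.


rho = 2/12 = 0.1667
L = rho/(1-rho)
= 0.1667/0.8333
= 0.2000

0.2000


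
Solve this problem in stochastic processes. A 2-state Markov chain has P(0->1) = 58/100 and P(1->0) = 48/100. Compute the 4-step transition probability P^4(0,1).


Computing P^4 by matrix multiplication.
P = [[0.4200, 0.5800], [0.4800, 0.5200]]
After raising P to the power 4:
P^4(0,1) = 0.5472

0.5472


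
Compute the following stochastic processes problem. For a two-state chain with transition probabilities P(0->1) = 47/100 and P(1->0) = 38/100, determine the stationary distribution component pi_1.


Stationary distribution: pi_0 = p10/(p01+p10), pi_1 = p01/(p01+p10)
p01 = 0.4700, p10 = 0.3800
pi_1 = 0.5529

0.5529


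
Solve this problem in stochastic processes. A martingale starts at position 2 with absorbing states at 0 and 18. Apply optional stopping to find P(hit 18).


By optional stopping theorem: E(M at tau) = M(0) = 2
P(hit 18)*18 + P(hit 0)*0 = 2
P(hit 18) = (2 - 0)/(18 - 0) = 1/9 = 0.1111

0.1111


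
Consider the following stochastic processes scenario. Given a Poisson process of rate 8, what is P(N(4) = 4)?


P(N(t)=k) = (lambda*t)^k * exp(-lambda*t) / k!
lambda*t = 32
= 32^4 * exp(-32) / 4!
= 1048576 * 1.2664e-14 / 24
= 5.5331e-10

5.5331e-10


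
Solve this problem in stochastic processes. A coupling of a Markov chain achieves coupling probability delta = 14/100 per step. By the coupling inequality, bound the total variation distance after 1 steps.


TV distance bound <= (1-delta)^n
= (1 - 0.1400)^1
= 0.8600^1
= 0.8600

0.8600


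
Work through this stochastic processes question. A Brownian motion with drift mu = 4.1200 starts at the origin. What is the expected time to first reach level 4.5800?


Expected first passage time = a/mu
= 4.5800/4.1200
= 1.1117

1.1117


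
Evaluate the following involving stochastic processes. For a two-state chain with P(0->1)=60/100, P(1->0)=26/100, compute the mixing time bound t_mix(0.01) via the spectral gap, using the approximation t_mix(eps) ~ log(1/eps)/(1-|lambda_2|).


lambda_2 = |1 - p01 - p10| = |1 - 0.6000 - 0.2600| = 0.1400
t_mix ~ log(1/eps)/(1 - |lambda_2|)
= log(100)/(1 - 0.1400) = 4.6052/0.8600
= 5.3548

5.3548


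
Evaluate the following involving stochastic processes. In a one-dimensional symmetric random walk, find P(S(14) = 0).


P(S(14) = 0) = C(14,7) / 4^7
= 3432 / 16384
= 0.2095

0.2095


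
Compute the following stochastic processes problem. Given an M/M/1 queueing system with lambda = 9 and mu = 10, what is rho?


rho = lambda/mu
= 9/10
= 0.9000

0.9000


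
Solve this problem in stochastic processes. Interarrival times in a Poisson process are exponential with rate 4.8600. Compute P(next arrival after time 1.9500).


P(X > t) = exp(-lambda * t)
= exp(-4.8600 * 1.9500)
= exp(-9.4770) = 7.6593e-05

7.6593e-05


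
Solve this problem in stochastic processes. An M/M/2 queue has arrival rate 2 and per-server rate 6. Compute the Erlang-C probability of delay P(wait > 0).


a = lambda/mu = 0.3333
rho = a/c = 0.1667
Erlang-C formula applied:
C(c,a) = 0.0476

0.0476


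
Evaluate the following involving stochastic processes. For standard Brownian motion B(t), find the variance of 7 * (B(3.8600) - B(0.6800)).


Var(alpha*(B(t)-B(s))) = alpha^2 * (t-s)
= 7^2 * (3.8600 - 0.6800)
= 49 * 3.1800
= 155.8200

155.8200


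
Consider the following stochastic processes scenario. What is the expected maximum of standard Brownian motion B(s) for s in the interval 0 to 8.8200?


E(max B(s)) = sqrt(2t/pi)
= sqrt(2*8.8200/pi)
= sqrt(5.6150)
= 2.3696

2.3696


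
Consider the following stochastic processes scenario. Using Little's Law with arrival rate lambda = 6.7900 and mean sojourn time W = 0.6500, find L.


Little's Law: L = lambda * W
= 6.7900 * 0.6500
= 4.4135

4.4135


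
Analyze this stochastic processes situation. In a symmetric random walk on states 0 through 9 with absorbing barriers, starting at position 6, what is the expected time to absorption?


For symmetric RW on 0,...,N with absorbing barriers, E(i) = i*(N-i)
E(6) = 6 * 3 = 18

18


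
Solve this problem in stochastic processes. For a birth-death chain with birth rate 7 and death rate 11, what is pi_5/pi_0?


For birth-death process, pi_n/pi_0 = (lambda/mu)^n
= (7/11)^5
= 0.1044

0.1044


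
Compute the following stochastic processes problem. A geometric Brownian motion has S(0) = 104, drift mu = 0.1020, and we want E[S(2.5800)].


E[S(t)] = S(0) * exp(mu * t)
= 104 * exp(0.1020 * 2.5800)
= 104 * 1.3010
= 135.3076

135.3076


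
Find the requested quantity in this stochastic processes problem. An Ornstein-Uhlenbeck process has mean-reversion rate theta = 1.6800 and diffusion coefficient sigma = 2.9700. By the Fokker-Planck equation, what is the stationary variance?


Stationary variance = sigma^2 / (2*theta)
= 2.9700^2 / (2*1.6800)
= 8.8209 / 3.3600
= 2.6253

2.6253


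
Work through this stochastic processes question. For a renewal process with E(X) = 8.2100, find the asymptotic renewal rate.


Long-run renewal rate = 1/E(X)
= 1/8.2100
= 0.1218

0.1218


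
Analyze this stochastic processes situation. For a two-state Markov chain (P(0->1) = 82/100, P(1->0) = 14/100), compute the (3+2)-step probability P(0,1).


P^5 = P^3 * P^2
Computing via matrix multiplication of the transition matrix.
Entry (0,1) of P^5 = 0.8542

0.8542


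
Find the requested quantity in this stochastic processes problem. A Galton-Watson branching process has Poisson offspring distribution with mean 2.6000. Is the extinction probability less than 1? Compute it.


Since mu = 2.6000 > 1, extinction prob q < 1.
Solve s = exp(mu*(s-1)) iteratively.
q = 0.0951

0.0951


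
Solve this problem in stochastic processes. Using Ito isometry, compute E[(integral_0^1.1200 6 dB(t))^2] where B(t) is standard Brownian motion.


By Ito isometry: E[(int f dB)^2] = int f^2 dt
= 6^2 * 1.1200
= 36 * 1.1200 = 40.3200

40.3200


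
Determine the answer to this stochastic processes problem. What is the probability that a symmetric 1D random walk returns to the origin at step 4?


P(S(4) = 0) = C(4,2) / 4^2
= 6 / 16
= 0.3750

0.3750


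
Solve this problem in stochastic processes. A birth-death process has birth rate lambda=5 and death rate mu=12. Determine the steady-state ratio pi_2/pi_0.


For birth-death process, pi_n/pi_0 = (lambda/mu)^n
= (5/12)^2
= 0.1736

0.1736


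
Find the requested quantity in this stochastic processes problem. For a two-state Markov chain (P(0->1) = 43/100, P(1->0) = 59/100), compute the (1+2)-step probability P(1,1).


P^3 = P^1 * P^2
Computing via matrix multiplication of the transition matrix.
Entry (1,1) of P^3 = 0.4216

0.4216


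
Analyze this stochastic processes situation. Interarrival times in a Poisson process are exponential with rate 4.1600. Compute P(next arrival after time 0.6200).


P(X > t) = exp(-lambda * t)
= exp(-4.1600 * 0.6200)
= exp(-2.5792) = 0.0758

0.0758


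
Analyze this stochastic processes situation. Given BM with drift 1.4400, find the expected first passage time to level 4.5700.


Expected first passage time = a/mu
= 4.5700/1.4400
= 3.1736

3.1736


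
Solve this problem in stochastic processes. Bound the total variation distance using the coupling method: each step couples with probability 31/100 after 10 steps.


TV distance bound <= (1-delta)^n
= (1 - 0.3100)^10
= 0.6900^10
= 0.0245

0.0245


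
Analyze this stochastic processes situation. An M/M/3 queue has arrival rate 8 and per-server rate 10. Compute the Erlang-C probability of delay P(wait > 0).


a = lambda/mu = 0.8000
rho = a/c = 0.2667
Erlang-C formula applied:
C(c,a) = 0.0520

0.0520


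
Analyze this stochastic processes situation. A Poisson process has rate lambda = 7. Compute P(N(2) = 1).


P(N(t)=k) = (lambda*t)^k * exp(-lambda*t) / k!
lambda*t = 14
= 14^1 * exp(-14) / 1!
= 14 * 8.3153e-07 / 1
= 1.1641e-05

1.1641e-05


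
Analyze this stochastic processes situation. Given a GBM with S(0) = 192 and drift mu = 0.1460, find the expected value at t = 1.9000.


E[S(t)] = S(0) * exp(mu * t)
= 192 * exp(0.1460 * 1.9000)
= 192 * 1.3197
= 253.3813

253.3813


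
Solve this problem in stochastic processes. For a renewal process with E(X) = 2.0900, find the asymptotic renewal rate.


Long-run renewal rate = 1/E(X)
= 1/2.0900
= 0.4785

0.4785


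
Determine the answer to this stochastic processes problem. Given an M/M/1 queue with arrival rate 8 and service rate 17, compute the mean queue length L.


rho = 8/17 = 0.4706
L = rho/(1-rho)
= 0.4706/0.5294
= 0.8889

0.8889


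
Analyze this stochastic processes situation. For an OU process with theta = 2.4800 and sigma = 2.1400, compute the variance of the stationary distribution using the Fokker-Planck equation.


Stationary variance = sigma^2 / (2*theta)
= 2.1400^2 / (2*2.4800)
= 4.5796 / 4.9600
= 0.9233

0.9233


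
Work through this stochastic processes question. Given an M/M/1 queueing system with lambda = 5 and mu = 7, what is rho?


rho = lambda/mu
= 5/7
= 0.7143

0.7143


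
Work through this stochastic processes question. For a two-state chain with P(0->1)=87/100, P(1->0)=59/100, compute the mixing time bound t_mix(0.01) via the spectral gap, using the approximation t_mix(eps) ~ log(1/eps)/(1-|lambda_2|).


lambda_2 = |1 - p01 - p10| = |1 - 0.8700 - 0.5900| = 0.4600
t_mix ~ log(1/eps)/(1 - |lambda_2|)
= log(100)/(1 - 0.4600) = 4.6052/0.5400
= 8.5281

8.5281


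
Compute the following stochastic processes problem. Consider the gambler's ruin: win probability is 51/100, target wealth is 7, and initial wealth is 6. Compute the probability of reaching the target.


Gambler's ruin formula:
r = q/p = 0.4900/0.5100 = 0.9608
P(win) = (1 - r^i)/(1 - r^N)
= (1 - 0.9608^6)/(1 - 0.9608^7)
= 0.8737

0.8737


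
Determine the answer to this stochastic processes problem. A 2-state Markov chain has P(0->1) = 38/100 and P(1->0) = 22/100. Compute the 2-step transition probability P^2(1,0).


Computing P^2 by matrix multiplication.
P = [[0.6200, 0.3800], [0.2200, 0.7800]]
After raising P to the power 2:
P^2(1,0) = 0.3080

0.3080


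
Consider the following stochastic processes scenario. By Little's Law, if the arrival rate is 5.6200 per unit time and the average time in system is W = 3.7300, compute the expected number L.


Little's Law: L = lambda * W
= 5.6200 * 3.7300
= 20.9626

20.9626


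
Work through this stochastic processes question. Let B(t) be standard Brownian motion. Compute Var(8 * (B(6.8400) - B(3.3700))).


Var(alpha*(B(t)-B(s))) = alpha^2 * (t-s)
= 8^2 * (6.8400 - 3.3700)
= 64 * 3.4700
= 222.0800

222.0800


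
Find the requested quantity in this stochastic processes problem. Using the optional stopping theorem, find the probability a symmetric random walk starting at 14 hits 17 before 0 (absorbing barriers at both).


By optional stopping theorem: E(M at tau) = M(0) = 14
P(hit 17)*17 + P(hit 0)*0 = 14
P(hit 17) = (14 - 0)/(17 - 0) = 14/17 = 0.8235

0.8235


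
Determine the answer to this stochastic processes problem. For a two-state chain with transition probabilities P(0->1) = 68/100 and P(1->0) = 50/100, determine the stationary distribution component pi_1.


Stationary distribution: pi_0 = p10/(p01+p10), pi_1 = p01/(p01+p10)
p01 = 0.6800, p10 = 0.5000
pi_1 = 0.5763

0.5763


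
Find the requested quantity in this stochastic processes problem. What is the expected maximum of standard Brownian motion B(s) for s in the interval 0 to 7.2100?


E(max B(s)) = sqrt(2t/pi)
= sqrt(2*7.2100/pi)
= sqrt(4.5900)
= 2.1424

2.1424


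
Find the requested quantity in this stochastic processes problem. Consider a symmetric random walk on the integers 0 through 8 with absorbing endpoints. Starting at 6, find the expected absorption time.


For symmetric RW on 0,...,N with absorbing barriers, E(i) = i*(N-i)
E(6) = 6 * 2 = 12

12


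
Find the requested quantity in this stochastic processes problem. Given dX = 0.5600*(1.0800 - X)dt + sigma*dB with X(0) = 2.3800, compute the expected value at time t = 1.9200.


E[X(t)] = mu + (X(0) - mu)*exp(-theta*t)
= 1.0800 + (2.3800 - 1.0800)*exp(-0.5600*1.9200)
= 1.0800 + 1.3000 * 0.3412
= 1.5236

1.5236


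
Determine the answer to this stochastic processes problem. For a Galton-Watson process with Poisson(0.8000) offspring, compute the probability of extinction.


Since mu = 0.8000 <= 1, extinction probability = 1.

1.0000


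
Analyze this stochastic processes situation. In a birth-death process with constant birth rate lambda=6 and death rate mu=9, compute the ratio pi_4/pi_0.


For birth-death process, pi_n/pi_0 = (lambda/mu)^n
= (6/9)^4
= 0.1975

0.1975


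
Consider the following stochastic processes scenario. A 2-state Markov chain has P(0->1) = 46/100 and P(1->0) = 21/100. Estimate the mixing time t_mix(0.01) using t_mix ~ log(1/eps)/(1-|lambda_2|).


lambda_2 = |1 - p01 - p10| = |1 - 0.4600 - 0.2100| = 0.3300
t_mix ~ log(1/eps)/(1 - |lambda_2|)
= log(100)/(1 - 0.3300) = 4.6052/0.6700
= 6.8734

6.8734


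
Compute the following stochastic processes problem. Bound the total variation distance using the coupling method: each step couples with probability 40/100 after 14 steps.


TV distance bound <= (1-delta)^n
= (1 - 0.4000)^14
= 0.6000^14
= 7.8364e-04

7.8364e-04


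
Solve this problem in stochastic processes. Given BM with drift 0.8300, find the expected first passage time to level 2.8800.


Expected first passage time = a/mu
= 2.8800/0.8300
= 3.4699

3.4699


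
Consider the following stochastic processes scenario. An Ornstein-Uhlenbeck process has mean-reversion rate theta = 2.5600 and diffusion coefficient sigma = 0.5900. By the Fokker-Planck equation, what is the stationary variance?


Stationary variance = sigma^2 / (2*theta)
= 0.5900^2 / (2*2.5600)
= 0.3481 / 5.1200
= 0.0680

0.0680


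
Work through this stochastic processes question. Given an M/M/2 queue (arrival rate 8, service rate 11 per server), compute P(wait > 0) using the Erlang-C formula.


a = lambda/mu = 0.7273
rho = a/c = 0.3636
Erlang-C formula applied:
C(c,a) = 0.1939

0.1939


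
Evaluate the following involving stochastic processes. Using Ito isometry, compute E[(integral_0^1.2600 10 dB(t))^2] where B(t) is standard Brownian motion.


By Ito isometry: E[(int f dB)^2] = int f^2 dt
= 10^2 * 1.2600
= 100 * 1.2600 = 126.0000

126.0000


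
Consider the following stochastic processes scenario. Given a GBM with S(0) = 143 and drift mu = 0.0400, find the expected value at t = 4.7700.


E[S(t)] = S(0) * exp(mu * t)
= 143 * exp(0.0400 * 4.7700)
= 143 * 1.2102
= 173.0611

173.0611


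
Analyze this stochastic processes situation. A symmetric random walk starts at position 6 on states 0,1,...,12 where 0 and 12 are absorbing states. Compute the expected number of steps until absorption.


For symmetric RW on 0,...,N with absorbing barriers, E(i) = i*(N-i)
E(6) = 6 * 6 = 36

36


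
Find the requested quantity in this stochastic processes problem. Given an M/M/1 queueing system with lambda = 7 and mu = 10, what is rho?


rho = lambda/mu
= 7/10
= 0.7000

0.7000


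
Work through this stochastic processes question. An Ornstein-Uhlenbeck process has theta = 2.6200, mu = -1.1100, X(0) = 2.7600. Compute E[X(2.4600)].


E[X(t)] = mu + (X(0) - mu)*exp(-theta*t)
= -1.1100 + (2.7600 - -1.1100)*exp(-2.6200*2.4600)
= -1.1100 + 3.8700 * 0.0016
= -1.1039

-1.1039


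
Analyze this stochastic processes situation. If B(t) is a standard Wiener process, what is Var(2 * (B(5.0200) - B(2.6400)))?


Var(alpha*(B(t)-B(s))) = alpha^2 * (t-s)
= 2^2 * (5.0200 - 2.6400)
= 4 * 2.3800
= 9.5200

9.5200


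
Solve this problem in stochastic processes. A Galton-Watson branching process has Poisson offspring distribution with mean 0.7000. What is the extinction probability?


Since mu = 0.7000 <= 1, extinction probability = 1.

1.0000


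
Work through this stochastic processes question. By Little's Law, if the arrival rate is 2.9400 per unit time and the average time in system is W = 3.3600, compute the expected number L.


Little's Law: L = lambda * W
= 2.9400 * 3.3600
= 9.8784

9.8784


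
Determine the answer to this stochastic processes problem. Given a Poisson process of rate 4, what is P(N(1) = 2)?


P(N(t)=k) = (lambda*t)^k * exp(-lambda*t) / k!
lambda*t = 4
= 4^2 * exp(-4) / 2!
= 16 * 0.0183 / 2
= 0.1465

0.1465


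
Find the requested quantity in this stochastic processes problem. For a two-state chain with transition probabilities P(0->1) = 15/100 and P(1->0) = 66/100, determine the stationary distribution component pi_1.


Stationary distribution: pi_0 = p10/(p01+p10), pi_1 = p01/(p01+p10)
p01 = 0.1500, p10 = 0.6600
pi_1 = 0.1852

0.1852


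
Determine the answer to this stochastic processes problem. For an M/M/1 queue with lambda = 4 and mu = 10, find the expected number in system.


rho = 4/10 = 0.4000
L = rho/(1-rho)
= 0.4000/0.6000
= 0.6667

0.6667


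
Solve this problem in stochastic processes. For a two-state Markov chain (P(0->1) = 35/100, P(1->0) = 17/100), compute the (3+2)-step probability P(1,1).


P^5 = P^3 * P^2
Computing via matrix multiplication of the transition matrix.
Entry (1,1) of P^5 = 0.6814

0.6814


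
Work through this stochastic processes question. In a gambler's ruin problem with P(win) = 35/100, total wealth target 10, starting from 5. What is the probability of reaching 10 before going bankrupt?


Gambler's ruin formula:
r = q/p = 0.6500/0.3500 = 1.8571
P(win) = (1 - r^i)/(1 - r^N)
= (1 - 1.8571^5)/(1 - 1.8571^10)
= 0.0433

0.0433


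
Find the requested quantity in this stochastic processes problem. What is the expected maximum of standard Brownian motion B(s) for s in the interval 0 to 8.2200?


E(max B(s)) = sqrt(2t/pi)
= sqrt(2*8.2200/pi)
= sqrt(5.2330)
= 2.2876

2.2876


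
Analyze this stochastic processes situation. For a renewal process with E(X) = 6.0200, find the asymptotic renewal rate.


Long-run renewal rate = 1/E(X)
= 1/6.0200
= 0.1661

0.1661


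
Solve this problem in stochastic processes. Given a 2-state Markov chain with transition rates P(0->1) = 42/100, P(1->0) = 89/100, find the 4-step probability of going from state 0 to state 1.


Computing P^4 by matrix multiplication.
P = [[0.5800, 0.4200], [0.8900, 0.1100]]
After raising P to the power 4:
P^4(0,1) = 0.3176

0.3176


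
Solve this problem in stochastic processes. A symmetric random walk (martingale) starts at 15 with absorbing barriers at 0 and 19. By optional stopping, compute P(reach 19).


By optional stopping theorem: E(M at tau) = M(0) = 15
P(hit 19)*19 + P(hit 0)*0 = 15
P(hit 19) = (15 - 0)/(19 - 0) = 15/19 = 0.7895

0.7895


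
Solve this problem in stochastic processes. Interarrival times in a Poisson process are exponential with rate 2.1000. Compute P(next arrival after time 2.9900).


P(X > t) = exp(-lambda * t)
= exp(-2.1000 * 2.9900)
= exp(-6.2790) = 0.0019

0.0019


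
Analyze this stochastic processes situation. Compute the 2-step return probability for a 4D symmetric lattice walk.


P(return in 2 steps) = P(reverse first step) = 1/(2d)
= 1/8
= 0.1250

0.1250


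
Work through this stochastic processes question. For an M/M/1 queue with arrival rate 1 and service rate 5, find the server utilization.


rho = lambda/mu
= 1/5
= 0.2000

0.2000


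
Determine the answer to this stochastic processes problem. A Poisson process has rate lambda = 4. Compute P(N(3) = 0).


P(N(t)=k) = (lambda*t)^k * exp(-lambda*t) / k!
lambda*t = 12
= 12^0 * exp(-12) / 0!
= 1 * 6.1442e-06 / 1
= 6.1442e-06

6.1442e-06


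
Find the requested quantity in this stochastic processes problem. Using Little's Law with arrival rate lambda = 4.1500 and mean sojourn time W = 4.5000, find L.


Little's Law: L = lambda * W
= 4.1500 * 4.5000
= 18.6750

18.6750


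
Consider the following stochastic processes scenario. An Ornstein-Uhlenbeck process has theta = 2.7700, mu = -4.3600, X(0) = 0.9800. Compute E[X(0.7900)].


E[X(t)] = mu + (X(0) - mu)*exp(-theta*t)
= -4.3600 + (0.9800 - -4.3600)*exp(-2.7700*0.7900)
= -4.3600 + 5.3400 * 0.1121
= -3.7613

-3.7613


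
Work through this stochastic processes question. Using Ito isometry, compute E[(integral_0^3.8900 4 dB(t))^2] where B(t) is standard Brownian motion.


By Ito isometry: E[(int f dB)^2] = int f^2 dt
= 4^2 * 3.8900
= 16 * 3.8900 = 62.2400

62.2400


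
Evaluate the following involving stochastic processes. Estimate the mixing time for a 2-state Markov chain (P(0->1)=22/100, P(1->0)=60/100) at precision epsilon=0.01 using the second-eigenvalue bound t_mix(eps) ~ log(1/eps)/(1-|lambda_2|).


lambda_2 = |1 - p01 - p10| = |1 - 0.2200 - 0.6000| = 0.1800
t_mix ~ log(1/eps)/(1 - |lambda_2|)
= log(100)/(1 - 0.1800) = 4.6052/0.8200
= 5.6161

5.6161


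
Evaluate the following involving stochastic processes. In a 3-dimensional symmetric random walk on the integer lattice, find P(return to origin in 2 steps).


P(return in 2 steps) = P(reverse first step) = 1/(2d)
= 1/6
= 0.1667

0.1667


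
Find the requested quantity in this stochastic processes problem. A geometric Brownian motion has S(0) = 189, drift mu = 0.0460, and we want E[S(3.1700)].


E[S(t)] = S(0) * exp(mu * t)
= 189 * exp(0.0460 * 3.1700)
= 189 * 1.1570
= 218.6707

218.6707


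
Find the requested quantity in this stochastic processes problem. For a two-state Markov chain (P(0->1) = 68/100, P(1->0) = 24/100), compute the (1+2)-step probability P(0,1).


P^3 = P^1 * P^2
Computing via matrix multiplication of the transition matrix.
Entry (0,1) of P^3 = 0.7388

0.7388


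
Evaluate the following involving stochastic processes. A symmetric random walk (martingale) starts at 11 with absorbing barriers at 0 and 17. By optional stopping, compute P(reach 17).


By optional stopping theorem: E(M at tau) = M(0) = 11
P(hit 17)*17 + P(hit 0)*0 = 11
P(hit 17) = (11 - 0)/(17 - 0) = 11/17 = 0.6471

0.6471


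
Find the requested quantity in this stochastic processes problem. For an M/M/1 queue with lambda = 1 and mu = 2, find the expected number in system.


rho = 1/2 = 0.5000
L = rho/(1-rho)
= 0.5000/0.5000
= 1.0000

1.0000


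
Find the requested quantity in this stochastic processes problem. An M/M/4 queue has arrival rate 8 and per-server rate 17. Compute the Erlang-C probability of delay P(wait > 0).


a = lambda/mu = 0.4706
rho = a/c = 0.1176
Erlang-C formula applied:
C(c,a) = 0.0014

0.0014


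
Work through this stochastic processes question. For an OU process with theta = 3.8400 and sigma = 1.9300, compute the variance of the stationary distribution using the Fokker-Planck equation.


Stationary variance = sigma^2 / (2*theta)
= 1.9300^2 / (2*3.8400)
= 3.7249 / 7.6800
= 0.4850

0.4850


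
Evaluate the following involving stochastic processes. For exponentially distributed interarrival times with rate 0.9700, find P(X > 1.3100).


P(X > t) = exp(-lambda * t)
= exp(-0.9700 * 1.3100)
= exp(-1.2707) = 0.2806

0.2806


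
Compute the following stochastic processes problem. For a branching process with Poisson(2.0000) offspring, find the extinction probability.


Since mu = 2.0000 > 1, extinction prob q < 1.
Solve s = exp(mu*(s-1)) iteratively.
q = 0.2032

0.2032


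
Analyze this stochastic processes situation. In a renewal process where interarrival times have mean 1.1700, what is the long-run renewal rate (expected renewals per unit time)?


Long-run renewal rate = 1/E(X)
= 1/1.1700
= 0.8547

0.8547


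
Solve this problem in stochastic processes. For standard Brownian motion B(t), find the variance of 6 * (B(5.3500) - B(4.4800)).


Var(alpha*(B(t)-B(s))) = alpha^2 * (t-s)
= 6^2 * (5.3500 - 4.4800)
= 36 * 0.8700
= 31.3200

31.3200


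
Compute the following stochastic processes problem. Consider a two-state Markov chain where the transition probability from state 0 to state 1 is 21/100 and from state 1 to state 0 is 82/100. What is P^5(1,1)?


Computing P^5 by matrix multiplication.
P = [[0.7900, 0.2100], [0.8200, 0.1800]]
After raising P to the power 5:
P^5(1,1) = 0.2039

0.2039


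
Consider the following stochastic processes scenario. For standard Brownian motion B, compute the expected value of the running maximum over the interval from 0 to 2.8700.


E(max B(s)) = sqrt(2t/pi)
= sqrt(2*2.8700/pi)
= sqrt(1.8271)
= 1.3517

1.3517


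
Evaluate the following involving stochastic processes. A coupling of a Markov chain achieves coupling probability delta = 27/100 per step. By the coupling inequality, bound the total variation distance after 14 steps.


TV distance bound <= (1-delta)^n
= (1 - 0.2700)^14
= 0.7300^14
= 0.0122

0.0122


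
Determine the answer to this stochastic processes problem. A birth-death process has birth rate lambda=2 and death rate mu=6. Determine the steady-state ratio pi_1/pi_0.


For birth-death process, pi_n/pi_0 = (lambda/mu)^n
= (2/6)^1
= 0.3333

0.3333


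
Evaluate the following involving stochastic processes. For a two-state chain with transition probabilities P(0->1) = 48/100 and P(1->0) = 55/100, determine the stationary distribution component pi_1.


Stationary distribution: pi_0 = p10/(p01+p10), pi_1 = p01/(p01+p10)
p01 = 0.4800, p10 = 0.5500
pi_1 = 0.4660

0.4660


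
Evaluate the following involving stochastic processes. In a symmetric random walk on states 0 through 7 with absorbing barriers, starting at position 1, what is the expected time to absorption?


For symmetric RW on 0,...,N with absorbing barriers, E(i) = i*(N-i)
E(1) = 1 * 6 = 6

6


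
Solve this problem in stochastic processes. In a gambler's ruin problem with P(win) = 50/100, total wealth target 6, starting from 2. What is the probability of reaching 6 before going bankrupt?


p = 1/2: P(win) = i/N = 2/6
= 0.3333

0.3333


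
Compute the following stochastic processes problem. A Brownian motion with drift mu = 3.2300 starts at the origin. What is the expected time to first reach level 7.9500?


Expected first passage time = a/mu
= 7.9500/3.2300
= 2.4613

2.4613


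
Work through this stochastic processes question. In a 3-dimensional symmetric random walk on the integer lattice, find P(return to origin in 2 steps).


P(return in 2 steps) = P(reverse first step) = 1/(2d)
= 1/6
= 0.1667

0.1667


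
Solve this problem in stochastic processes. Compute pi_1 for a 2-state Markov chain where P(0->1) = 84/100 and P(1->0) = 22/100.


Stationary distribution: pi_0 = p10/(p01+p10), pi_1 = p01/(p01+p10)
p01 = 0.8400, p10 = 0.2200
pi_1 = 0.7925

0.7925


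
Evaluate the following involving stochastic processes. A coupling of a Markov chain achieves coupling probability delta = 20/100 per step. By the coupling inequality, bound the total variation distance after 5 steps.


TV distance bound <= (1-delta)^n
= (1 - 0.2000)^5
= 0.8000^5
= 0.3277

0.3277


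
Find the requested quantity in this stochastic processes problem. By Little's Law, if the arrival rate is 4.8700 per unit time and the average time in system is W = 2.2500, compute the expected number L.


Little's Law: L = lambda * W
= 4.8700 * 2.2500
= 10.9575

10.9575


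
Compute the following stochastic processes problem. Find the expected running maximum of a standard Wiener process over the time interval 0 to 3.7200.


E(max B(s)) = sqrt(2t/pi)
= sqrt(2*3.7200/pi)
= sqrt(2.3682)
= 1.5389

1.5389


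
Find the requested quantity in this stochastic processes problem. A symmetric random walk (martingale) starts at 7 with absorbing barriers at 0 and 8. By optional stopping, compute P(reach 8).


By optional stopping theorem: E(M at tau) = M(0) = 7
P(hit 8)*8 + P(hit 0)*0 = 7
P(hit 8) = (7 - 0)/(8 - 0) = 7/8 = 0.8750

0.8750


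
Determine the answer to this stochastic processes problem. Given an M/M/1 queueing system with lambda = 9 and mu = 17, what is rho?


rho = lambda/mu
= 9/17
= 0.5294

0.5294


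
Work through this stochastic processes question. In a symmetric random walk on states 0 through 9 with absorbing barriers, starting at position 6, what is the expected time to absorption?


For symmetric RW on 0,...,N with absorbing barriers, E(i) = i*(N-i)
E(6) = 6 * 3 = 18

18


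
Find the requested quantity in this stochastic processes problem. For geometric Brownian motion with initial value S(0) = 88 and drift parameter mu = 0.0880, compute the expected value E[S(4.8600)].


E[S(t)] = S(0) * exp(mu * t)
= 88 * exp(0.0880 * 4.8600)
= 88 * 1.5337
= 134.9652

134.9652


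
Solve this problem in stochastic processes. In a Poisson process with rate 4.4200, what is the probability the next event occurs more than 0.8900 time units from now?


P(X > t) = exp(-lambda * t)
= exp(-4.4200 * 0.8900)
= exp(-3.9338) = 0.0196

0.0196


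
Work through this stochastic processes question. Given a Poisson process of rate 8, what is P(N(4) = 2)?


P(N(t)=k) = (lambda*t)^k * exp(-lambda*t) / k!
lambda*t = 32
= 32^2 * exp(-32) / 2!
= 1024 * 1.2664e-14 / 2
= 6.4841e-12

6.4841e-12


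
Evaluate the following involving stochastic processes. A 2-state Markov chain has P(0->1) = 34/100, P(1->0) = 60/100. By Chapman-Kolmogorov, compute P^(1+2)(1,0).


P^3 = P^1 * P^2
Computing via matrix multiplication of the transition matrix.
Entry (1,0) of P^3 = 0.6382

0.6382


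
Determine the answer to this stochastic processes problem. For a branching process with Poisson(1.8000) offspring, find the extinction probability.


Since mu = 1.8000 > 1, extinction prob q < 1.
Solve s = exp(mu*(s-1)) iteratively.
q = 0.2676

0.2676


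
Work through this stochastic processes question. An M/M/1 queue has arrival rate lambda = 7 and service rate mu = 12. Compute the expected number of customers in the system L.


rho = 7/12 = 0.5833
L = rho/(1-rho)
= 0.5833/0.4167
= 1.4000

1.4000


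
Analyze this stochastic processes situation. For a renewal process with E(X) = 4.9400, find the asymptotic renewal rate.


Long-run renewal rate = 1/E(X)
= 1/4.9400
= 0.2024

0.2024


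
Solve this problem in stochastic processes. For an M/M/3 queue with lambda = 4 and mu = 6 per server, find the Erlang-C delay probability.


a = lambda/mu = 0.6667
rho = a/c = 0.2222
Erlang-C formula applied:
C(c,a) = 0.0325

0.0325


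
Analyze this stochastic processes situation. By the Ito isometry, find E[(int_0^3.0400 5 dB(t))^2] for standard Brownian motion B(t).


By Ito isometry: E[(int f dB)^2] = int f^2 dt
= 5^2 * 3.0400
= 25 * 3.0400 = 76.0000

76.0000


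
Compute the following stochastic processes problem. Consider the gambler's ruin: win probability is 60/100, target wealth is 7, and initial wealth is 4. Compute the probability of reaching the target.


Gambler's ruin formula:
r = q/p = 0.4000/0.6000 = 0.6667
P(win) = (1 - r^i)/(1 - r^N)
= (1 - 0.6667^4)/(1 - 0.6667^7)
= 0.8524

0.8524


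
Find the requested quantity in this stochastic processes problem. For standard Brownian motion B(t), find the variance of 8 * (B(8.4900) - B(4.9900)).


Var(alpha*(B(t)-B(s))) = alpha^2 * (t-s)
= 8^2 * (8.4900 - 4.9900)
= 64 * 3.5000
= 224.0000

224.0000


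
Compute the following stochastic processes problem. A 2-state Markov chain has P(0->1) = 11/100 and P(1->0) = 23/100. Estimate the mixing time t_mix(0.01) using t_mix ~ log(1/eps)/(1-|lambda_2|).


lambda_2 = |1 - p01 - p10| = |1 - 0.1100 - 0.2300| = 0.6600
t_mix ~ log(1/eps)/(1 - |lambda_2|)
= log(100)/(1 - 0.6600) = 4.6052/0.3400
= 13.5446

13.5446


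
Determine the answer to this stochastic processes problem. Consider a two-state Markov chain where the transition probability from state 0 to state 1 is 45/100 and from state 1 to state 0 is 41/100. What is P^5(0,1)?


Computing P^5 by matrix multiplication.
P = [[0.5500, 0.4500], [0.4100, 0.5900]]
After raising P to the power 5:
P^5(0,1) = 0.5232

0.5232


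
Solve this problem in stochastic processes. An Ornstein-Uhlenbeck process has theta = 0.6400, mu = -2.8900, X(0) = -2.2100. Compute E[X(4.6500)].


E[X(t)] = mu + (X(0) - mu)*exp(-theta*t)
= -2.8900 + (-2.2100 - -2.8900)*exp(-0.6400*4.6500)
= -2.8900 + 0.6800 * 0.0510
= -2.8553

-2.8553


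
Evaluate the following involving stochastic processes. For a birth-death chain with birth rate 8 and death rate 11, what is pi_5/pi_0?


For birth-death process, pi_n/pi_0 = (lambda/mu)^n
= (8/11)^5
= 0.2035

0.2035


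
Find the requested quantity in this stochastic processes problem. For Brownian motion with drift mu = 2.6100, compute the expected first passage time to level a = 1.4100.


Expected first passage time = a/mu
= 1.4100/2.6100
= 0.5402

0.5402


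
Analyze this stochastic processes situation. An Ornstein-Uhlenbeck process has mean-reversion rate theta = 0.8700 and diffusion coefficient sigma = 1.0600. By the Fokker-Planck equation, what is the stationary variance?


Stationary variance = sigma^2 / (2*theta)
= 1.0600^2 / (2*0.8700)
= 1.1236 / 1.7400
= 0.6457

0.6457


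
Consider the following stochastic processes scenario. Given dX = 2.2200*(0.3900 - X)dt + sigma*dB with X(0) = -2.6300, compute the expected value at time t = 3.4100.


E[X(t)] = mu + (X(0) - mu)*exp(-theta*t)
= 0.3900 + (-2.6300 - 0.3900)*exp(-2.2200*3.4100)
= 0.3900 + -3.0200 * 5.1559e-04
= 0.3884

0.3884


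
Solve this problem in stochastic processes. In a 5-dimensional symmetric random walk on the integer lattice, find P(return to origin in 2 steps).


P(return in 2 steps) = P(reverse first step) = 1/(2d)
= 1/10
= 0.1000

0.1000


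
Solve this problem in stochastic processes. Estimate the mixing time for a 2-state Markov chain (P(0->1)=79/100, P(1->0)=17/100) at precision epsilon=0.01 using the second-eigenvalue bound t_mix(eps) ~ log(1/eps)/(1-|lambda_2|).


lambda_2 = |1 - p01 - p10| = |1 - 0.7900 - 0.1700| = 0.0400
t_mix ~ log(1/eps)/(1 - |lambda_2|)
= log(100)/(1 - 0.0400) = 4.6052/0.9600
= 4.7971

4.7971


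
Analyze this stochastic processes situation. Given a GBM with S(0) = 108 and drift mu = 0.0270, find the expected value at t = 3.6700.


E[S(t)] = S(0) * exp(mu * t)
= 108 * exp(0.0270 * 3.6700)
= 108 * 1.1042
= 119.2499

119.2499


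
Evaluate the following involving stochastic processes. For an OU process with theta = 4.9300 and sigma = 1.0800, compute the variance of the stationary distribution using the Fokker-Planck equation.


Stationary variance = sigma^2 / (2*theta)
= 1.0800^2 / (2*4.9300)
= 1.1664 / 9.8600
= 0.1183

0.1183


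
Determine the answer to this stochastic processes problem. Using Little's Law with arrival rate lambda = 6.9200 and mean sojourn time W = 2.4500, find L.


Little's Law: L = lambda * W
= 6.9200 * 2.4500
= 16.9540

16.9540


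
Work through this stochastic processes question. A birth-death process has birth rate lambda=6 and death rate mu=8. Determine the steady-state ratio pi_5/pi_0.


For birth-death process, pi_n/pi_0 = (lambda/mu)^n
= (6/8)^5
= 0.2373

0.2373


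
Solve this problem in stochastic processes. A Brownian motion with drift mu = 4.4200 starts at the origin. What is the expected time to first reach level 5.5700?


Expected first passage time = a/mu
= 5.5700/4.4200
= 1.2602

1.2602


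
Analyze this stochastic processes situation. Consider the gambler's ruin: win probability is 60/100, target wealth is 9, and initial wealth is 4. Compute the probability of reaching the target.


Gambler's ruin formula:
r = q/p = 0.4000/0.6000 = 0.6667
P(win) = (1 - r^i)/(1 - r^N)
= (1 - 0.6667^4)/(1 - 0.6667^9)
= 0.8239

0.8239


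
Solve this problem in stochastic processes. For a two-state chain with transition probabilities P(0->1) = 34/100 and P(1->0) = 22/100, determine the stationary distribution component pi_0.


Stationary distribution: pi_0 = p10/(p01+p10), pi_1 = p01/(p01+p10)
p01 = 0.3400, p10 = 0.2200
pi_0 = 0.3929

0.3929


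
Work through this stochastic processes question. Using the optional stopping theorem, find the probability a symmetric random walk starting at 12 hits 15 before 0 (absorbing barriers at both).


By optional stopping theorem: E(M at tau) = M(0) = 12
P(hit 15)*15 + P(hit 0)*0 = 12
P(hit 15) = (12 - 0)/(15 - 0) = 4/5 = 0.8000

0.8000


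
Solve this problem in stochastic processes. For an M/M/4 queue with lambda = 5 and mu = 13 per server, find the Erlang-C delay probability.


a = lambda/mu = 0.3846
rho = a/c = 0.0962
Erlang-C formula applied:
C(c,a) = 6.8669e-04

6.8669e-04


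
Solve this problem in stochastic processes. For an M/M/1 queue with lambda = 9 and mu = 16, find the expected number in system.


rho = 9/16 = 0.5625
L = rho/(1-rho)
= 0.5625/0.4375
= 1.2857

1.2857


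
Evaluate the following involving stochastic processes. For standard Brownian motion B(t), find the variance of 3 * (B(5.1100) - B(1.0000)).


Var(alpha*(B(t)-B(s))) = alpha^2 * (t-s)
= 3^2 * (5.1100 - 1.0000)
= 9 * 4.1100
= 36.9900

36.9900


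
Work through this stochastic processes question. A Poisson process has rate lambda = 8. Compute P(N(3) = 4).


P(N(t)=k) = (lambda*t)^k * exp(-lambda*t) / k!
lambda*t = 24
= 24^4 * exp(-24) / 4!
= 331776 * 3.7751e-11 / 24
= 5.2187e-07

5.2187e-07


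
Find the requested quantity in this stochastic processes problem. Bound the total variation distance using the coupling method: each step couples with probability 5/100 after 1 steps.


TV distance bound <= (1-delta)^n
= (1 - 0.0500)^1
= 0.9500^1
= 0.9500

0.9500
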